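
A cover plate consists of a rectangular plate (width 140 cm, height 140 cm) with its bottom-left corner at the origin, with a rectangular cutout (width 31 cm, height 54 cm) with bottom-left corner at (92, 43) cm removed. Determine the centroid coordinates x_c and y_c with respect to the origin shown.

plate: A = 140 × 140 = 19600.00, centroid at (70.00, 70.00).
hole: A = −(31 × 54) = -1674.00, centroid at (107.50, 70.00).
ΣA = 17926.00 cm², ΣAx_c = 1192045.00 cm³, ΣAy_c = 1254820.00 cm³.
x_c = 1192045.00/17926.00 = 66.50 cm; y_c = 1254820.00/17926.00 = 70.00 cm.

x_c = 66.50 cm, y_c = 70.00 cm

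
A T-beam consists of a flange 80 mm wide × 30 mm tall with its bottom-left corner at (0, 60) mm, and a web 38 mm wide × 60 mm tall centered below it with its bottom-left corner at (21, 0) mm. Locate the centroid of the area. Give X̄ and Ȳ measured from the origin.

X̄ = 40.00 mm, Ȳ = 53.08 mm

web: A = 38 × 60 = 2280.00, centroid at (40.00, 30.00).
flange: A = 80 × 30 = 2400.00, centroid at (40.00, 75.00).
ΣA = 4680.00 mm²
ΣAX̄ = (2280.00)(40.00) + (2400.00)(40.00) = 187200.00 mm³
ΣAȲ = (2280.00)(30.00) + (2400.00)(75.00) = 248400.00 mm³
X̄ = 187200.00 / 4680.00 = 40.00 mm
Ȳ = 248400.00 / 4680.00 = 53.08 mm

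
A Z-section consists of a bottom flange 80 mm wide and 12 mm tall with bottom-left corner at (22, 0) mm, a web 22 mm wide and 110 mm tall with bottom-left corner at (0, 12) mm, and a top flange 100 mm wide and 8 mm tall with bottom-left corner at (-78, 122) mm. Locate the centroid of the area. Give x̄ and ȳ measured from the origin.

bottom flange: A = 80 × 12 = 960.00, centroid at (62.00, 6.00).
web: A = 22 × 110 = 2420.00, centroid at (11.00, 67.00).
top flange: A = 100 × 8 = 800.00, centroid at (-28.00, 126.00).
ΣA = 4180.00 mm², ΣAx̄ = 63740.00 mm³, ΣAȳ = 268700.00 mm³.
x̄ = 63740.00/4180.00 = 15.25 mm; ȳ = 268700.00/4180.00 = 64.28 mm.

x̄ = 15.25 mm, ȳ = 64.28 mm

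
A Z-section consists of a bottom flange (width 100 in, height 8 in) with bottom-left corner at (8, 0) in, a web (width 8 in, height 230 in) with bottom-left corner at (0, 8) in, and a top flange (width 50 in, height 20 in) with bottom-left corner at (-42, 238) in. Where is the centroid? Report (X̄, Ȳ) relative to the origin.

X̄ = 10.10 in, Ȳ = 131.19 in

bottom flange: A = 100 × 8 = 800.00, centroid at (58.00, 4.00).
web: A = 8 × 230 = 1840.00, centroid at (4.00, 123.00).
top flange: A = 50 × 20 = 1000.00, centroid at (-17.00, 248.00).
ΣA = 3640.00 in²
ΣAX̄ = (800.00)(58.00) + (1840.00)(4.00) + (1000.00)(-17.00) = 36760.00 in³
ΣAȲ = (800.00)(4.00) + (1840.00)(123.00) + (1000.00)(248.00) = 477520.00 in³
X̄ = 36760.00 / 3640.00 = 10.10 in
Ȳ = 477520.00 / 3640.00 = 131.19 in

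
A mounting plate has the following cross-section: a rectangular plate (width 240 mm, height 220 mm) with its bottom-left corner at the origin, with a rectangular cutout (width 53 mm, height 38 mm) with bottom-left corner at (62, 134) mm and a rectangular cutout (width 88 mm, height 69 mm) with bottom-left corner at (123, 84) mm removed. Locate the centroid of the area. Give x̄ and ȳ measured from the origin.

Part | A | x̄ᵢ | ȳᵢ | A·x̄ᵢ | A·ȳᵢ
plate | 52800.00 | 120.00 | 110.00 | 6336000.00 | 5808000.00
hole 1 | -2014.00 | 88.50 | 153.00 | -178239.00 | -308142.00
hole 2 | -6072.00 | 167.00 | 118.50 | -1014024.00 | -719532.00
Σ | 44714.00 |  |  | 5143737.00 | 4780326.00
x̄ = 5143737.00 / 44714.00 = 115.04 mm
ȳ = 4780326.00 / 44714.00 = 106.91 mm

x̄ = 115.04 mm, ȳ = 106.91 mm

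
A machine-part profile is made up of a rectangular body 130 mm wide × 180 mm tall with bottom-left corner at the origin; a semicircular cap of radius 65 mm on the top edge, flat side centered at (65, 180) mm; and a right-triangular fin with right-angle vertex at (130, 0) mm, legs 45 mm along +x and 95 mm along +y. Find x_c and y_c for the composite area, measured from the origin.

rectangular body: A = 130 × 180 = 23400.00, centroid at (65.00, 90.00).
semicircular top: A = ½π·65² = 6636.61, centroid at (65.00, 207.59).
triangular fin: A = ½·45·95 = 2137.50, centroid at (145.00, 31.67).
ΣA = 32174.11 mm², ΣAx_c = 2262317.44 mm³, ΣAy_c = 3551361.44 mm³.
x_c = 2262317.44/32174.11 = 70.31 mm; y_c = 3551361.44/32174.11 = 110.38 mm.

x_c = 70.31 mm, y_c = 110.38 mm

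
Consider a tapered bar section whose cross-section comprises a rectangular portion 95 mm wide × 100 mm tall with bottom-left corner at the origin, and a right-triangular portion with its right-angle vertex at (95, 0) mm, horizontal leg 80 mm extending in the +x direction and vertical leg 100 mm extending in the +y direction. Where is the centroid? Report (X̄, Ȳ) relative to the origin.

X̄ = 69.48 mm, Ȳ = 45.06 mm

rectangular portion: A = 95 × 100 = 9500.00, centroid at (47.50, 50.00).
triangular portion: A = ½·80·100 = 4000.00, centroid at (121.67, 33.33).
ΣA = 13500.00 mm², ΣAX̄ = 937916.67 mm³, ΣAȲ = 608333.33 mm³.
X̄ = 937916.67/13500.00 = 69.48 mm; Ȳ = 608333.33/13500.00 = 45.06 mm.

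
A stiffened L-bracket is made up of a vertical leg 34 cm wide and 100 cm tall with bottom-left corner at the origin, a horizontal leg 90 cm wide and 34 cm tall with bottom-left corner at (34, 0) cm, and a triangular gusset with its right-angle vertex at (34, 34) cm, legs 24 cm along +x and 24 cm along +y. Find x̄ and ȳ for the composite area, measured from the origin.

x̄ = 46.18 cm, ȳ = 34.69 cm

vertical leg: A = 34 × 100 = 3400.00, centroid at (17.00, 50.00).
horizontal leg: A = 90 × 34 = 3060.00, centroid at (79.00, 17.00).
gusset: A = ½·24·24 = 288.00, centroid at (42.00, 42.00).
ΣA = 6748.00 cm², ΣAx̄ = 311636.00 cm³, ΣAȳ = 234116.00 cm³.
x̄ = 311636.00/6748.00 = 46.18 cm; ȳ = 234116.00/6748.00 = 34.69 cm.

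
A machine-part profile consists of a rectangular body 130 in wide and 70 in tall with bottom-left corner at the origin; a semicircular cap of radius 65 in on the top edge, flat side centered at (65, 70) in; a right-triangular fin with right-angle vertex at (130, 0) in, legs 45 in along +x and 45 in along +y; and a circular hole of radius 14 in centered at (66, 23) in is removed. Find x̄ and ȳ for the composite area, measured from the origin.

x̄ = 69.98 in, ȳ = 59.95 in

Part | A | x̄ᵢ | ȳᵢ | A·x̄ᵢ | A·ȳᵢ
rectangular body | 9100.00 | 65.00 | 35.00 | 591500.00 | 318500.00
semicircular top | 6636.61 | 65.00 | 97.59 | 431379.94 | 647646.35
triangular fin | 1012.50 | 145.00 | 15.00 | 146812.50 | 15187.50
hole | -615.75 | 66.00 | 23.00 | -40639.64 | -14162.30
Σ | 16133.36 |  |  | 1129052.80 | 967171.55
x̄ = 1129052.80 / 16133.36 = 69.98 in
ȳ = 967171.55 / 16133.36 = 59.95 in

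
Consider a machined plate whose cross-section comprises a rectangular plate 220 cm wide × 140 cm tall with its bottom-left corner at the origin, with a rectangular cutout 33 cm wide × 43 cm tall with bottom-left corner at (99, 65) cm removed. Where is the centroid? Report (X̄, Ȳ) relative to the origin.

X̄ = 109.73 cm, Ȳ = 69.20 cm

plate: A = 220 × 140 = 30800.00, centroid at (110.00, 70.00).
hole: A = −(33 × 43) = -1419.00, centroid at (115.50, 86.50).
ΣA = 29381.00 cm²
ΣAX̄ = (30800.00)(110.00) + (-1419.00)(115.50) = 3224105.50 cm³
ΣAȲ = (30800.00)(70.00) + (-1419.00)(86.50) = 2033256.50 cm³
X̄ = 3224105.50 / 29381.00 = 109.73 cm
Ȳ = 2033256.50 / 29381.00 = 69.20 cm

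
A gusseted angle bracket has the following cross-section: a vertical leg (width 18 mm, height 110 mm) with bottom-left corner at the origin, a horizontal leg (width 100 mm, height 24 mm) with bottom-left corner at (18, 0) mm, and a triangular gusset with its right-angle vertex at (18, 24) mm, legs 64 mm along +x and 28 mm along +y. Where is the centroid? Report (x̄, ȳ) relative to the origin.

x̄ = 40.99 mm, ȳ = 31.76 mm

Part | A | x̄ᵢ | ȳᵢ | A·x̄ᵢ | A·ȳᵢ
vertical leg | 1980.00 | 9.00 | 55.00 | 17820.00 | 108900.00
horizontal leg | 2400.00 | 68.00 | 12.00 | 163200.00 | 28800.00
gusset | 896.00 | 39.33 | 33.33 | 35242.67 | 29866.67
Σ | 5276.00 |  |  | 216262.67 | 167566.67
x̄ = 216262.67 / 5276.00 = 40.99 mm
ȳ = 167566.67 / 5276.00 = 31.76 mm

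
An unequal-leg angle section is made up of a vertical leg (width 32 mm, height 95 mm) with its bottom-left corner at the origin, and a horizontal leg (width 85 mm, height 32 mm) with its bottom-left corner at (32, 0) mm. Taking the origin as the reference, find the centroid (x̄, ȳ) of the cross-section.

x̄ = 43.62 mm, ȳ = 32.62 mm

vertical leg: A = 32 × 95 = 3040.00, centroid at (16.00, 47.50).
horizontal leg: A = 85 × 32 = 2720.00, centroid at (74.50, 16.00).
ΣA = 5760.00 mm²
ΣAx̄ = (3040.00)(16.00) + (2720.00)(74.50) = 251280.00 mm³
ΣAȳ = (3040.00)(47.50) + (2720.00)(16.00) = 187920.00 mm³
x̄ = 251280.00 / 5760.00 = 43.62 mm
ȳ = 187920.00 / 5760.00 = 32.62 mm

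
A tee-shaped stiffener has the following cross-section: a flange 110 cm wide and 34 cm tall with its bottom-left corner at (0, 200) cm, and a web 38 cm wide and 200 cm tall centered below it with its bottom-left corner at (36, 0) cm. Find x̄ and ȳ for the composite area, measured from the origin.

Part | A | x̄ᵢ | ȳᵢ | A·x̄ᵢ | A·ȳᵢ
web | 7600.00 | 55.00 | 100.00 | 418000.00 | 760000.00
flange | 3740.00 | 55.00 | 217.00 | 205700.00 | 811580.00
Σ | 11340.00 |  |  | 623700.00 | 1571580.00
x̄ = 623700.00 / 11340.00 = 55.00 cm
ȳ = 1571580.00 / 11340.00 = 138.59 cm

x̄ = 55.00 cm, ȳ = 138.59 cm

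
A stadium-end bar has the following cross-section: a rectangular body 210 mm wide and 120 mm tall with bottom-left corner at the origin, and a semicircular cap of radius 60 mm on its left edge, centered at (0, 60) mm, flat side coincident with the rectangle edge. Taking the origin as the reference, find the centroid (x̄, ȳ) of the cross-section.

x̄ = 81.09 mm, ȳ = 60.00 mm

rectangular body: A = 210 × 120 = 25200.00, centroid at (105.00, 60.00).
semicircular end: A = ½π·60² = 5654.87, centroid at (-25.46, 60.00).
ΣA = 30854.87 mm², ΣAx̄ = 2502000.00 mm³, ΣAȳ = 1851292.01 mm³.
x̄ = 2502000.00/30854.87 = 81.09 mm; ȳ = 1851292.01/30854.87 = 60.00 mm.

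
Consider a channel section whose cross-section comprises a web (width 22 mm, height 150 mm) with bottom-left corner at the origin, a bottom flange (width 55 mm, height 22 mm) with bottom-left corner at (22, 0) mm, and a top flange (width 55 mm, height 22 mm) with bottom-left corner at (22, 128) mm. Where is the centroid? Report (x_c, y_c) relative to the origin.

x_c = 27.29 mm, y_c = 75.00 mm

Part | A | x̄ᵢ | ȳᵢ | A·x̄ᵢ | A·ȳᵢ
web | 3300.00 | 11.00 | 75.00 | 36300.00 | 247500.00
bottom flange | 1210.00 | 49.50 | 11.00 | 59895.00 | 13310.00
top flange | 1210.00 | 49.50 | 139.00 | 59895.00 | 168190.00
Σ | 5720.00 |  |  | 156090.00 | 429000.00
x_c = 156090.00 / 5720.00 = 27.29 mm
y_c = 429000.00 / 5720.00 = 75.00 mm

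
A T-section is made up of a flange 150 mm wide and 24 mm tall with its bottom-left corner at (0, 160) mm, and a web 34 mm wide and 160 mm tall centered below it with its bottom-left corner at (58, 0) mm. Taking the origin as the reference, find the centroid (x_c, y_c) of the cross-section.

x_c = 75.00 mm, y_c = 116.64 mm

web: A = 34 × 160 = 5440.00, centroid at (75.00, 80.00).
flange: A = 150 × 24 = 3600.00, centroid at (75.00, 172.00).
ΣA = 9040.00 mm²
ΣAx_c = (5440.00)(75.00) + (3600.00)(75.00) = 678000.00 mm³
ΣAy_c = (5440.00)(80.00) + (3600.00)(172.00) = 1054400.00 mm³
x_c = 678000.00 / 9040.00 = 75.00 mm
y_c = 1054400.00 / 9040.00 = 116.64 mm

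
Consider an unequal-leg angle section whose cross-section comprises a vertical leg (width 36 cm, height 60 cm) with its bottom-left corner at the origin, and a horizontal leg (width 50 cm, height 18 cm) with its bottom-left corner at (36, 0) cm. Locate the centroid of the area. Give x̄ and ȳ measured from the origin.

vertical leg: A = 36 × 60 = 2160.00, centroid at (18.00, 30.00).
horizontal leg: A = 50 × 18 = 900.00, centroid at (61.00, 9.00).
ΣA = 3060.00 cm²
ΣAx̄ = (2160.00)(18.00) + (900.00)(61.00) = 93780.00 cm³
ΣAȳ = (2160.00)(30.00) + (900.00)(9.00) = 72900.00 cm³
x̄ = 93780.00 / 3060.00 = 30.65 cm
ȳ = 72900.00 / 3060.00 = 23.82 cm

x̄ = 30.65 cm, ȳ = 23.82 cm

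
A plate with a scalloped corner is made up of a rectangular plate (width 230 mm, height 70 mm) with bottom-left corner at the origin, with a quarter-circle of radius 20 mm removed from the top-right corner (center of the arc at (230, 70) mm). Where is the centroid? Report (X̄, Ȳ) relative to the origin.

plate: A = 230 × 70 = 16100.00, centroid at (115.00, 35.00).
removed quarter-circle: A = −¼π·20² = -314.16, centroid at (221.51, 61.51).
ΣA = 15785.84 mm², ΣAX̄ = 1781910.04 mm³, ΣAȲ = 544175.52 mm³.
X̄ = 1781910.04/15785.84 = 112.88 mm; Ȳ = 544175.52/15785.84 = 34.47 mm.

X̄ = 112.88 mm, Ȳ = 34.47 mm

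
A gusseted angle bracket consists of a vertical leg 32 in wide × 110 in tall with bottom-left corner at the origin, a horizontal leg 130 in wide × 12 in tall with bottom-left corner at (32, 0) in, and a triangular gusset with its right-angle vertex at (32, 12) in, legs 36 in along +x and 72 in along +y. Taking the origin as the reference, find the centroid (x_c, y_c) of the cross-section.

vertical leg: A = 32 × 110 = 3520.00, centroid at (16.00, 55.00).
horizontal leg: A = 130 × 12 = 1560.00, centroid at (97.00, 6.00).
gusset: A = ½·36·72 = 1296.00, centroid at (44.00, 36.00).
ΣA = 6376.00 in², ΣAx_c = 264664.00 in³, ΣAy_c = 249616.00 in³.
x_c = 264664.00/6376.00 = 41.51 in; y_c = 249616.00/6376.00 = 39.15 in.

x_c = 41.51 in, y_c = 39.15 in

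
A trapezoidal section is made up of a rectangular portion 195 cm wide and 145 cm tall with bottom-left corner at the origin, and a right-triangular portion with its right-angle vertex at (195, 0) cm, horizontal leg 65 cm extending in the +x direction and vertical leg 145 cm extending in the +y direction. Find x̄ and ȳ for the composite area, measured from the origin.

x̄ = 114.52 cm, ȳ = 69.05 cm

rectangular portion: A = 195 × 145 = 28275.00, centroid at (97.50, 72.50).
triangular portion: A = ½·65·145 = 4712.50, centroid at (216.67, 48.33).
ΣA = 32987.50 cm²
ΣAx̄ = (28275.00)(97.50) + (4712.50)(216.67) = 3777854.17 cm³
ΣAȳ = (28275.00)(72.50) + (4712.50)(48.33) = 2277708.33 cm³
x̄ = 3777854.17 / 32987.50 = 114.52 cm
ȳ = 2277708.33 / 32987.50 = 69.05 cm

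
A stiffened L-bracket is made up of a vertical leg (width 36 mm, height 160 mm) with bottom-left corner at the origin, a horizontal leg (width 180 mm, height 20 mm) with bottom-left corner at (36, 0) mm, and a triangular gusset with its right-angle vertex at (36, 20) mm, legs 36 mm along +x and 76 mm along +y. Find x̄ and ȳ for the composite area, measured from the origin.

vertical leg: A = 36 × 160 = 5760.00, centroid at (18.00, 80.00).
horizontal leg: A = 180 × 20 = 3600.00, centroid at (126.00, 10.00).
gusset: A = ½·36·76 = 1368.00, centroid at (48.00, 45.33).
ΣA = 10728.00 mm², ΣAx̄ = 622944.00 mm³, ΣAȳ = 558816.00 mm³.
x̄ = 622944.00/10728.00 = 58.07 mm; ȳ = 558816.00/10728.00 = 52.09 mm.

x̄ = 58.07 mm, ȳ = 52.09 mm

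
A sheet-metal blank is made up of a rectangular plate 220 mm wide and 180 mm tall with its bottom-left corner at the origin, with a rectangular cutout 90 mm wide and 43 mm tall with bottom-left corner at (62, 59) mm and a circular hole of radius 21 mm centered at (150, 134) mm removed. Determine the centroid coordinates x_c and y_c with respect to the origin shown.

x_c = 108.72 mm, y_c = 89.30 mm

plate: A = 220 × 180 = 39600.00, centroid at (110.00, 90.00).
hole 1: A = −(90 × 43) = -3870.00, centroid at (107.00, 80.50).
hole 2: A = −π·21² = -1385.44, centroid at (150.00, 134.00).
ΣA = 34344.56 mm², ΣAx_c = 3734093.65 mm³, ΣAy_c = 3066815.72 mm³.
x_c = 3734093.65/34344.56 = 108.72 mm; y_c = 3066815.72/34344.56 = 89.30 mm.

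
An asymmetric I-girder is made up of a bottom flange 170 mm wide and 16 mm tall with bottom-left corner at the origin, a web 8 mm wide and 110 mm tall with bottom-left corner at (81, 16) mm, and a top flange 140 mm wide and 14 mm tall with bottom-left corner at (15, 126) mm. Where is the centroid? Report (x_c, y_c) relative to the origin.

x_c = 85.00 mm, y_c = 62.04 mm

bottom flange: A = 170 × 16 = 2720.00, centroid at (85.00, 8.00).
web: A = 8 × 110 = 880.00, centroid at (85.00, 71.00).
top flange: A = 140 × 14 = 1960.00, centroid at (85.00, 133.00).
ΣA = 5560.00 mm², ΣAx_c = 472600.00 mm³, ΣAy_c = 344920.00 mm³.
x_c = 472600.00/5560.00 = 85.00 mm; y_c = 344920.00/5560.00 = 62.04 mm.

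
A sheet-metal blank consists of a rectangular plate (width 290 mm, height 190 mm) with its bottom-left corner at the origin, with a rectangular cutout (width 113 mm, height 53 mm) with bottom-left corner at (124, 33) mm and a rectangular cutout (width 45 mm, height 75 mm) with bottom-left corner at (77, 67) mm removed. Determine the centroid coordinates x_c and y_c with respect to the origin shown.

Part | A | x̄ᵢ | ȳᵢ | A·x̄ᵢ | A·ȳᵢ
plate | 55100.00 | 145.00 | 95.00 | 7989500.00 | 5234500.00
hole 1 | -5989.00 | 180.50 | 59.50 | -1081014.50 | -356345.50
hole 2 | -3375.00 | 99.50 | 104.50 | -335812.50 | -352687.50
Σ | 45736.00 |  |  | 6572673.00 | 4525467.00
x_c = 6572673.00 / 45736.00 = 143.71 mm
y_c = 4525467.00 / 45736.00 = 98.95 mm

x_c = 143.71 mm, y_c = 98.95 mm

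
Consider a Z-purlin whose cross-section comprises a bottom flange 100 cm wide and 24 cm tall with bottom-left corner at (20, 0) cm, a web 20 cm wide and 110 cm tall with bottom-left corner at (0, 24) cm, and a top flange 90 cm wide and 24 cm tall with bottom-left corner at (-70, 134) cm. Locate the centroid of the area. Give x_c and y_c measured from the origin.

Part | A | x̄ᵢ | ȳᵢ | A·x̄ᵢ | A·ȳᵢ
bottom flange | 2400.00 | 70.00 | 12.00 | 168000.00 | 28800.00
web | 2200.00 | 10.00 | 79.00 | 22000.00 | 173800.00
top flange | 2160.00 | -25.00 | 146.00 | -54000.00 | 315360.00
Σ | 6760.00 |  |  | 136000.00 | 517960.00
x_c = 136000.00 / 6760.00 = 20.12 cm
y_c = 517960.00 / 6760.00 = 76.62 cm

x_c = 20.12 cm, y_c = 76.62 cm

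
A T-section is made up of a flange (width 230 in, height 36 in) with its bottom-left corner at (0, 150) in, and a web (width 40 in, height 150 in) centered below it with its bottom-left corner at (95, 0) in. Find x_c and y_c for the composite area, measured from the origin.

x_c = 115.00 in, y_c = 128.92 in

Part | A | x̄ᵢ | ȳᵢ | A·x̄ᵢ | A·ȳᵢ
web | 6000.00 | 115.00 | 75.00 | 690000.00 | 450000.00
flange | 8280.00 | 115.00 | 168.00 | 952200.00 | 1391040.00
Σ | 14280.00 |  |  | 1642200.00 | 1841040.00
x_c = 1642200.00 / 14280.00 = 115.00 in
y_c = 1841040.00 / 14280.00 = 128.92 in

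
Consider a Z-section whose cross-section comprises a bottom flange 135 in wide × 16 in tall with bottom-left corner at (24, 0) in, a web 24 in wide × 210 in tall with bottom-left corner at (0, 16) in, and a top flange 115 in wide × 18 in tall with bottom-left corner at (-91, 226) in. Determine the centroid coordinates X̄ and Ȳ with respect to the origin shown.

X̄ = 20.36 in, Ȳ = 120.13 in

Part | A | x̄ᵢ | ȳᵢ | A·x̄ᵢ | A·ȳᵢ
bottom flange | 2160.00 | 91.50 | 8.00 | 197640.00 | 17280.00
web | 5040.00 | 12.00 | 121.00 | 60480.00 | 609840.00
top flange | 2070.00 | -33.50 | 235.00 | -69345.00 | 486450.00
Σ | 9270.00 |  |  | 188775.00 | 1113570.00
X̄ = 188775.00 / 9270.00 = 20.36 in
Ȳ = 1113570.00 / 9270.00 = 120.13 in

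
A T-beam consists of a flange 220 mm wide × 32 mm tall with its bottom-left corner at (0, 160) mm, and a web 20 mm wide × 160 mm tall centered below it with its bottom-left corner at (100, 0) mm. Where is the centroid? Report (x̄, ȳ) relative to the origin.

Part | A | x̄ᵢ | ȳᵢ | A·x̄ᵢ | A·ȳᵢ
web | 3200.00 | 110.00 | 80.00 | 352000.00 | 256000.00
flange | 7040.00 | 110.00 | 176.00 | 774400.00 | 1239040.00
Σ | 10240.00 |  |  | 1126400.00 | 1495040.00
x̄ = 1126400.00 / 10240.00 = 110.00 mm
ȳ = 1495040.00 / 10240.00 = 146.00 mm

x̄ = 110.00 mm, ȳ = 146.00 mm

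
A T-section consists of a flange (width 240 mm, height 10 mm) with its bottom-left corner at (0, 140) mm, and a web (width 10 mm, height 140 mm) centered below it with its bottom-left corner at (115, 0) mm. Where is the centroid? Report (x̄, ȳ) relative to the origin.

x̄ = 120.00 mm, ȳ = 117.37 mm

web: A = 10 × 140 = 1400.00, centroid at (120.00, 70.00).
flange: A = 240 × 10 = 2400.00, centroid at (120.00, 145.00).
ΣA = 3800.00 mm², ΣAx̄ = 456000.00 mm³, ΣAȳ = 446000.00 mm³.
x̄ = 456000.00/3800.00 = 120.00 mm; ȳ = 446000.00/3800.00 = 117.37 mm.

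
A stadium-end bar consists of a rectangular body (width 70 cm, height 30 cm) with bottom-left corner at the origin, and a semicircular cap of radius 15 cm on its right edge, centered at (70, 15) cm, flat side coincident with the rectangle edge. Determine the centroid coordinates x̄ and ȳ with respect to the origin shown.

rectangular body: A = 70 × 30 = 2100.00, centroid at (35.00, 15.00).
semicircular end: A = ½π·15² = 353.43, centroid at (76.37, 15.00).
ΣA = 2453.43 cm²
ΣAx̄ = (2100.00)(35.00) + (353.43)(76.37) = 100490.04 cm³
ΣAȳ = (2100.00)(15.00) + (353.43)(15.00) = 36801.44 cm³
x̄ = 100490.04 / 2453.43 = 40.96 cm
ȳ = 36801.44 / 2453.43 = 15.00 cm

x̄ = 40.96 cm, ȳ = 15.00 cm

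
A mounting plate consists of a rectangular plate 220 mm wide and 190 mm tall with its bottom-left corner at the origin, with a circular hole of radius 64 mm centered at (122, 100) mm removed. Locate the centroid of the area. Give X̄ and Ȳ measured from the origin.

plate: A = 220 × 190 = 41800.00, centroid at (110.00, 95.00).
hole: A = −π·64² = -12867.96, centroid at (122.00, 100.00).
ΣA = 28932.04 mm², ΣAX̄ = 3028108.45 mm³, ΣAȲ = 2684203.65 mm³.
X̄ = 3028108.45/28932.04 = 104.66 mm; Ȳ = 2684203.65/28932.04 = 92.78 mm.

X̄ = 104.66 mm, Ȳ = 92.78 mm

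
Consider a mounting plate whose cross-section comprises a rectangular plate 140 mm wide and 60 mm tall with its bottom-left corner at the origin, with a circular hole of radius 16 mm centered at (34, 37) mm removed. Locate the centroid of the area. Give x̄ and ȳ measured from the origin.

x̄ = 73.81 mm, ȳ = 29.26 mm

plate: A = 140 × 60 = 8400.00, centroid at (70.00, 30.00).
hole: A = −π·16² = -804.25, centroid at (34.00, 37.00).
ΣA = 7595.75 mm²
ΣAx̄ = (8400.00)(70.00) + (-804.25)(34.00) = 560655.58 mm³
ΣAȳ = (8400.00)(30.00) + (-804.25)(37.00) = 222242.83 mm³
x̄ = 560655.58 / 7595.75 = 73.81 mm
ȳ = 222242.83 / 7595.75 = 29.26 mm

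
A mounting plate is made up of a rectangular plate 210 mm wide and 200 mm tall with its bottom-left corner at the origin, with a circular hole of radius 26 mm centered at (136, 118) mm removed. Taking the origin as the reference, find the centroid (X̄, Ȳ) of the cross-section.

X̄ = 103.35 mm, Ȳ = 99.04 mm

Part | A | x̄ᵢ | ȳᵢ | A·x̄ᵢ | A·ȳᵢ
plate | 42000.00 | 105.00 | 100.00 | 4410000.00 | 4200000.00
hole | -2123.72 | 136.00 | 118.00 | -288825.46 | -250598.56
Σ | 39876.28 |  |  | 4121174.54 | 3949401.44
X̄ = 4121174.54 / 39876.28 = 103.35 mm
Ȳ = 3949401.44 / 39876.28 = 99.04 mm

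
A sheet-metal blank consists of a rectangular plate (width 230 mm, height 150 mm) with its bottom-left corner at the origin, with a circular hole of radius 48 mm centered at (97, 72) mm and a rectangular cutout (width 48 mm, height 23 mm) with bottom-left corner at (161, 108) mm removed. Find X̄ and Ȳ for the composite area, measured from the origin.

X̄ = 117.03 mm, Ȳ = 73.95 mm

Part | A | x̄ᵢ | ȳᵢ | A·x̄ᵢ | A·ȳᵢ
plate | 34500.00 | 115.00 | 75.00 | 3967500.00 | 2587500.00
hole 1 | -7238.23 | 97.00 | 72.00 | -702108.26 | -521152.52
hole 2 | -1104.00 | 185.00 | 119.50 | -204240.00 | -131928.00
Σ | 26157.77 |  |  | 3061151.74 | 1934419.48
X̄ = 3061151.74 / 26157.77 = 117.03 mm
Ȳ = 1934419.48 / 26157.77 = 73.95 mm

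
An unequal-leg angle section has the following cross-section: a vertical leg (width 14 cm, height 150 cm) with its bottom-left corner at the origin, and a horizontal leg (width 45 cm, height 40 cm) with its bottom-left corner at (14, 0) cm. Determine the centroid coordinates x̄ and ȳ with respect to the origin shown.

vertical leg: A = 14 × 150 = 2100.00, centroid at (7.00, 75.00).
horizontal leg: A = 45 × 40 = 1800.00, centroid at (36.50, 20.00).
ΣA = 3900.00 cm², ΣAx̄ = 80400.00 cm³, ΣAȳ = 193500.00 cm³.
x̄ = 80400.00/3900.00 = 20.62 cm; ȳ = 193500.00/3900.00 = 49.62 cm.

x̄ = 20.62 cm, ȳ = 49.62 cm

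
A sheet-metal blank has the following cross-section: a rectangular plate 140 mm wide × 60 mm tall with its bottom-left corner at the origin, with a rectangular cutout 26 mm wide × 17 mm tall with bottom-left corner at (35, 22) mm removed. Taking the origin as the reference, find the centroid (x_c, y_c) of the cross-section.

plate: A = 140 × 60 = 8400.00, centroid at (70.00, 30.00).
hole: A = −(26 × 17) = -442.00, centroid at (48.00, 30.50).
ΣA = 7958.00 mm², ΣAx_c = 566784.00 mm³, ΣAy_c = 238519.00 mm³.
x_c = 566784.00/7958.00 = 71.22 mm; y_c = 238519.00/7958.00 = 29.97 mm.

x_c = 71.22 mm, y_c = 29.97 mm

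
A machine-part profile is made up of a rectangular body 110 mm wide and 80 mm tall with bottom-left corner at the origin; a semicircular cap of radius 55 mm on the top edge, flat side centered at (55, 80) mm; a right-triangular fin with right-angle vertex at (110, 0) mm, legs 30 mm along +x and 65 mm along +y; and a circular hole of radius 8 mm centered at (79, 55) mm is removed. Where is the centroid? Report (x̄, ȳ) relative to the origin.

x̄ = 59.09 mm, ȳ = 59.55 mm

rectangular body: A = 110 × 80 = 8800.00, centroid at (55.00, 40.00).
semicircular top: A = ½π·55² = 4751.66, centroid at (55.00, 103.34).
triangular fin: A = ½·30·65 = 975.00, centroid at (120.00, 21.67).
hole: A = −π·8² = -201.06, centroid at (79.00, 55.00).
ΣA = 14325.60 mm²
ΣAx̄ = (8800.00)(55.00) + (4751.66)(55.00) + (975.00)(120.00) + (-201.06)(79.00) = 846457.35 mm³
ΣAȳ = (8800.00)(40.00) + (4751.66)(103.34) + (975.00)(21.67) + (-201.06)(55.00) = 853115.97 mm³
x̄ = 846457.35 / 14325.60 = 59.09 mm
ȳ = 853115.97 / 14325.60 = 59.55 mm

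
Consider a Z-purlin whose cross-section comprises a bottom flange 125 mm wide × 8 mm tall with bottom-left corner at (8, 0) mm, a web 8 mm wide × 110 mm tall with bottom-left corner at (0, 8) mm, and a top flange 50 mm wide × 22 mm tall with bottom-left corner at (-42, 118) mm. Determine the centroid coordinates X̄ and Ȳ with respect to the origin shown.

Part | A | x̄ᵢ | ȳᵢ | A·x̄ᵢ | A·ȳᵢ
bottom flange | 1000.00 | 70.50 | 4.00 | 70500.00 | 4000.00
web | 880.00 | 4.00 | 63.00 | 3520.00 | 55440.00
top flange | 1100.00 | -17.00 | 129.00 | -18700.00 | 141900.00
Σ | 2980.00 |  |  | 55320.00 | 201340.00
X̄ = 55320.00 / 2980.00 = 18.56 mm
Ȳ = 201340.00 / 2980.00 = 67.56 mm

X̄ = 18.56 mm, Ȳ = 67.56 mm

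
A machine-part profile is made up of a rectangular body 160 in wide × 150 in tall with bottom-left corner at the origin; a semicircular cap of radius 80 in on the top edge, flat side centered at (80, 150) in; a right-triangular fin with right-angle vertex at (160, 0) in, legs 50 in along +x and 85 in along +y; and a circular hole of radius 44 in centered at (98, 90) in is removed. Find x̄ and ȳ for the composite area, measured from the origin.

rectangular body: A = 160 × 150 = 24000.00, centroid at (80.00, 75.00).
semicircular top: A = ½π·80² = 10053.10, centroid at (80.00, 183.95).
triangular fin: A = ½·50·85 = 2125.00, centroid at (176.67, 28.33).
hole: A = −π·44² = -6082.12, centroid at (98.00, 90.00).
ΣA = 30095.97 in²
ΣAx̄ = (24000.00)(80.00) + (10053.10)(80.00) + (2125.00)(176.67) + (-6082.12)(98.00) = 2503616.30 in³
ΣAȳ = (24000.00)(75.00) + (10053.10)(183.95) + (2125.00)(28.33) + (-6082.12)(90.00) = 3162115.04 in³
x̄ = 2503616.30 / 30095.97 = 83.19 in
ȳ = 3162115.04 / 30095.97 = 105.07 in

x̄ = 83.19 in, ȳ = 105.07 in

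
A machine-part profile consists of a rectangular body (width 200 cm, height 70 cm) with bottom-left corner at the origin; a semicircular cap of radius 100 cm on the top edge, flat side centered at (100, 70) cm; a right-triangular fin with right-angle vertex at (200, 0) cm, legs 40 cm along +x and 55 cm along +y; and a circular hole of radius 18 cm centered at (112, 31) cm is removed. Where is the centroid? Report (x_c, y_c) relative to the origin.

x_c = 103.77 cm, y_c = 75.36 cm

Part | A | x̄ᵢ | ȳᵢ | A·x̄ᵢ | A·ȳᵢ
rectangular body | 14000.00 | 100.00 | 35.00 | 1400000.00 | 490000.00
semicircular top | 15707.96 | 100.00 | 112.44 | 1570796.33 | 1766224.10
triangular fin | 1100.00 | 213.33 | 18.33 | 234666.67 | 20166.67
hole | -1017.88 | 112.00 | 31.00 | -114002.11 | -31554.16
Σ | 29790.09 |  |  | 3091460.88 | 2244836.61
x_c = 3091460.88 / 29790.09 = 103.77 cm
y_c = 2244836.61 / 29790.09 = 75.36 cm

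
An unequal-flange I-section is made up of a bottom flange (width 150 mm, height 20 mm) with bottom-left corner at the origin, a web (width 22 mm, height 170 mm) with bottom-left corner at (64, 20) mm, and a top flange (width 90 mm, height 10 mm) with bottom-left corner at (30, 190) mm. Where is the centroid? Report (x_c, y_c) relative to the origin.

x_c = 75.00 mm, y_c = 78.30 mm

Part | A | x̄ᵢ | ȳᵢ | A·x̄ᵢ | A·ȳᵢ
bottom flange | 3000.00 | 75.00 | 10.00 | 225000.00 | 30000.00
web | 3740.00 | 75.00 | 105.00 | 280500.00 | 392700.00
top flange | 900.00 | 75.00 | 195.00 | 67500.00 | 175500.00
Σ | 7640.00 |  |  | 573000.00 | 598200.00
x_c = 573000.00 / 7640.00 = 75.00 mm
y_c = 598200.00 / 7640.00 = 78.30 mm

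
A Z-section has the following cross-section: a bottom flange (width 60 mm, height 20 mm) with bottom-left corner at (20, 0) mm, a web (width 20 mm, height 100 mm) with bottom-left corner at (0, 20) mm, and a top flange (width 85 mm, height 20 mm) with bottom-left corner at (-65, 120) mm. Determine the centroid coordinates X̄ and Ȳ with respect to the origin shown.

bottom flange: A = 60 × 20 = 1200.00, centroid at (50.00, 10.00).
web: A = 20 × 100 = 2000.00, centroid at (10.00, 70.00).
top flange: A = 85 × 20 = 1700.00, centroid at (-22.50, 130.00).
ΣA = 4900.00 mm²
ΣAX̄ = (1200.00)(50.00) + (2000.00)(10.00) + (1700.00)(-22.50) = 41750.00 mm³
ΣAȲ = (1200.00)(10.00) + (2000.00)(70.00) + (1700.00)(130.00) = 373000.00 mm³
X̄ = 41750.00 / 4900.00 = 8.52 mm
Ȳ = 373000.00 / 4900.00 = 76.12 mm

X̄ = 8.52 mm, Ȳ = 76.12 mm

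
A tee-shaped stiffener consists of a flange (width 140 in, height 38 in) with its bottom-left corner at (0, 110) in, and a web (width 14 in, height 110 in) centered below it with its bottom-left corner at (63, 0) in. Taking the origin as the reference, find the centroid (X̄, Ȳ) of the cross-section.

web: A = 14 × 110 = 1540.00, centroid at (70.00, 55.00).
flange: A = 140 × 38 = 5320.00, centroid at (70.00, 129.00).
ΣA = 6860.00 in², ΣAX̄ = 480200.00 in³, ΣAȲ = 770980.00 in³.
X̄ = 480200.00/6860.00 = 70.00 in; Ȳ = 770980.00/6860.00 = 112.39 in.

X̄ = 70.00 in, Ȳ = 112.39 in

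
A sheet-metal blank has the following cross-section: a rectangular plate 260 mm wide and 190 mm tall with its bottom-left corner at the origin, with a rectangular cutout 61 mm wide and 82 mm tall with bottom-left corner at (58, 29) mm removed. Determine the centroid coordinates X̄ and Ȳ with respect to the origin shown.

X̄ = 134.68 mm, Ȳ = 97.82 mm

Part | A | x̄ᵢ | ȳᵢ | A·x̄ᵢ | A·ȳᵢ
plate | 49400.00 | 130.00 | 95.00 | 6422000.00 | 4693000.00
hole | -5002.00 | 88.50 | 70.00 | -442677.00 | -350140.00
Σ | 44398.00 |  |  | 5979323.00 | 4342860.00
X̄ = 5979323.00 / 44398.00 = 134.68 mm
Ȳ = 4342860.00 / 44398.00 = 97.82 mm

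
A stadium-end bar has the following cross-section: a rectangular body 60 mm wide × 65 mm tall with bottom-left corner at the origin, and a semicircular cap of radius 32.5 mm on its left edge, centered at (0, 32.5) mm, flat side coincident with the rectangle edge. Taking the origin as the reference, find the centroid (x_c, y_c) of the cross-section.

x_c = 16.93 mm, y_c = 32.50 mm

rectangular body: A = 60 × 65 = 3900.00, centroid at (30.00, 32.50).
semicircular end: A = ½π·32.5² = 1659.15, centroid at (-13.79, 32.50).
ΣA = 5559.15 mm², ΣAx_c = 94114.58 mm³, ΣAy_c = 180672.49 mm³.
x_c = 94114.58/5559.15 = 16.93 mm; y_c = 180672.49/5559.15 = 32.50 mm.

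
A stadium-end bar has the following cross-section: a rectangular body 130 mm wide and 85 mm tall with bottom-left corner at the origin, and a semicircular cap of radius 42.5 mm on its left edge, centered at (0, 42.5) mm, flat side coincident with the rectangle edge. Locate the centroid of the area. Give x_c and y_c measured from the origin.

rectangular body: A = 130 × 85 = 11050.00, centroid at (65.00, 42.50).
semicircular end: A = ½π·42.5² = 2837.25, centroid at (-18.04, 42.50).
ΣA = 13887.25 mm², ΣAx_c = 667072.92 mm³, ΣAy_c = 590208.16 mm³.
x_c = 667072.92/13887.25 = 48.03 mm; y_c = 590208.16/13887.25 = 42.50 mm.

x_c = 48.03 mm, y_c = 42.50 mm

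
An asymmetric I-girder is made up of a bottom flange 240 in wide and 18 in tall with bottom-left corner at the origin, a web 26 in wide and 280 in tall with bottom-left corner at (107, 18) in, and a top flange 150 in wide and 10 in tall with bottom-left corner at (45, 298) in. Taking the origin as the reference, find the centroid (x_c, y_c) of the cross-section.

Part | A | x̄ᵢ | ȳᵢ | A·x̄ᵢ | A·ȳᵢ
bottom flange | 4320.00 | 120.00 | 9.00 | 518400.00 | 38880.00
web | 7280.00 | 120.00 | 158.00 | 873600.00 | 1150240.00
top flange | 1500.00 | 120.00 | 303.00 | 180000.00 | 454500.00
Σ | 13100.00 |  |  | 1572000.00 | 1643620.00
x_c = 1572000.00 / 13100.00 = 120.00 in
y_c = 1643620.00 / 13100.00 = 125.47 in

x_c = 120.00 in, y_c = 125.47 in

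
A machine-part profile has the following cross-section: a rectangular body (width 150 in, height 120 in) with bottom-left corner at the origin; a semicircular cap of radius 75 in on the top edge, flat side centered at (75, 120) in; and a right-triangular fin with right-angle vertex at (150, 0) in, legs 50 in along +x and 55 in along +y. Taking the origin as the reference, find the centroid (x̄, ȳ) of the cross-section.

Part | A | x̄ᵢ | ȳᵢ | A·x̄ᵢ | A·ȳᵢ
rectangular body | 18000.00 | 75.00 | 60.00 | 1350000.00 | 1080000.00
semicircular top | 8835.73 | 75.00 | 151.83 | 662679.70 | 1341537.52
triangular fin | 1375.00 | 166.67 | 18.33 | 229166.67 | 25208.33
Σ | 28210.73 |  |  | 2241846.37 | 2446745.85
x̄ = 2241846.37 / 28210.73 = 79.47 in
ȳ = 2446745.85 / 28210.73 = 86.73 in

x̄ = 79.47 in, ȳ = 86.73 in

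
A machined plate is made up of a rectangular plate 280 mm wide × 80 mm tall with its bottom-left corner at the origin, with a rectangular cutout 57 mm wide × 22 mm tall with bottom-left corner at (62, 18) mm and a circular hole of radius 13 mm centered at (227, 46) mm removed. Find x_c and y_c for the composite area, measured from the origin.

plate: A = 280 × 80 = 22400.00, centroid at (140.00, 40.00).
hole 1: A = −(57 × 22) = -1254.00, centroid at (90.50, 29.00).
hole 2: A = −π·13² = -530.93, centroid at (227.00, 46.00).
ΣA = 20615.07 mm², ΣAx_c = 2901992.08 mm³, ΣAy_c = 835211.26 mm³.
x_c = 2901992.08/20615.07 = 140.77 mm; y_c = 835211.26/20615.07 = 40.51 mm.

x_c = 140.77 mm, y_c = 40.51 mm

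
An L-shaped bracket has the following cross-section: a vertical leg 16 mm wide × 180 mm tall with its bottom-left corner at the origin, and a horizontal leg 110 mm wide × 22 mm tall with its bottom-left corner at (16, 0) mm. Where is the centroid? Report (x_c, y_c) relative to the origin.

x_c = 36.77 mm, y_c = 53.93 mm

vertical leg: A = 16 × 180 = 2880.00, centroid at (8.00, 90.00).
horizontal leg: A = 110 × 22 = 2420.00, centroid at (71.00, 11.00).
ΣA = 5300.00 mm², ΣAx_c = 194860.00 mm³, ΣAy_c = 285820.00 mm³.
x_c = 194860.00/5300.00 = 36.77 mm; y_c = 285820.00/5300.00 = 53.93 mm.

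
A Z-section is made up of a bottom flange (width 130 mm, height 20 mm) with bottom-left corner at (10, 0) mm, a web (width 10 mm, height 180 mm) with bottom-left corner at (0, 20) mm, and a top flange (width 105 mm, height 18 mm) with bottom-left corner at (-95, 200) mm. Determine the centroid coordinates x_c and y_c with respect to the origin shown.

Part | A | x̄ᵢ | ȳᵢ | A·x̄ᵢ | A·ȳᵢ
bottom flange | 2600.00 | 75.00 | 10.00 | 195000.00 | 26000.00
web | 1800.00 | 5.00 | 110.00 | 9000.00 | 198000.00
top flange | 1890.00 | -42.50 | 209.00 | -80325.00 | 395010.00
Σ | 6290.00 |  |  | 123675.00 | 619010.00
x_c = 123675.00 / 6290.00 = 19.66 mm
y_c = 619010.00 / 6290.00 = 98.41 mm

x_c = 19.66 mm, y_c = 98.41 mm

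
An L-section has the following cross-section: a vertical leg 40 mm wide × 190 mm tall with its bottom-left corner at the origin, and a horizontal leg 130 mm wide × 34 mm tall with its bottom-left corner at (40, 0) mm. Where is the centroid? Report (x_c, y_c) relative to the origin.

Part | A | x̄ᵢ | ȳᵢ | A·x̄ᵢ | A·ȳᵢ
vertical leg | 7600.00 | 20.00 | 95.00 | 152000.00 | 722000.00
horizontal leg | 4420.00 | 105.00 | 17.00 | 464100.00 | 75140.00
Σ | 12020.00 |  |  | 616100.00 | 797140.00
x_c = 616100.00 / 12020.00 = 51.26 mm
y_c = 797140.00 / 12020.00 = 66.32 mm

x_c = 51.26 mm, y_c = 66.32 mm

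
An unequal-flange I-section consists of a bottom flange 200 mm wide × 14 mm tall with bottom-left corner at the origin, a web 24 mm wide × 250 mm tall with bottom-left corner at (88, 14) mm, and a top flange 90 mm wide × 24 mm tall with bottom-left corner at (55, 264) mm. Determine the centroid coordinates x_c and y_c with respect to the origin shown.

Part | A | x̄ᵢ | ȳᵢ | A·x̄ᵢ | A·ȳᵢ
bottom flange | 2800.00 | 100.00 | 7.00 | 280000.00 | 19600.00
web | 6000.00 | 100.00 | 139.00 | 600000.00 | 834000.00
top flange | 2160.00 | 100.00 | 276.00 | 216000.00 | 596160.00
Σ | 10960.00 |  |  | 1096000.00 | 1449760.00
x_c = 1096000.00 / 10960.00 = 100.00 mm
y_c = 1449760.00 / 10960.00 = 132.28 mm

x_c = 100.00 mm, y_c = 132.28 mm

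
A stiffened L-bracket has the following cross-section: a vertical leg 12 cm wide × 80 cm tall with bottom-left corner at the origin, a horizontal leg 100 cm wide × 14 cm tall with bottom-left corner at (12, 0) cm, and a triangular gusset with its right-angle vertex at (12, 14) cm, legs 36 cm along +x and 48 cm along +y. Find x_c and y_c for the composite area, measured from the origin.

vertical leg: A = 12 × 80 = 960.00, centroid at (6.00, 40.00).
horizontal leg: A = 100 × 14 = 1400.00, centroid at (62.00, 7.00).
gusset: A = ½·36·48 = 864.00, centroid at (24.00, 30.00).
ΣA = 3224.00 cm², ΣAx_c = 113296.00 cm³, ΣAy_c = 74120.00 cm³.
x_c = 113296.00/3224.00 = 35.14 cm; y_c = 74120.00/3224.00 = 22.99 cm.

x_c = 35.14 cm, y_c = 22.99 cm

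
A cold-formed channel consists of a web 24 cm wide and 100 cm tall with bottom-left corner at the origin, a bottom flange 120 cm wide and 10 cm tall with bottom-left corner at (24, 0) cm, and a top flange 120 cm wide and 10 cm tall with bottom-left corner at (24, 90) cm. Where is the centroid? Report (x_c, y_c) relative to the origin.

web: A = 24 × 100 = 2400.00, centroid at (12.00, 50.00).
bottom flange: A = 120 × 10 = 1200.00, centroid at (84.00, 5.00).
top flange: A = 120 × 10 = 1200.00, centroid at (84.00, 95.00).
ΣA = 4800.00 cm², ΣAx_c = 230400.00 cm³, ΣAy_c = 240000.00 cm³.
x_c = 230400.00/4800.00 = 48.00 cm; y_c = 240000.00/4800.00 = 50.00 cm.

x_c = 48.00 cm, y_c = 50.00 cm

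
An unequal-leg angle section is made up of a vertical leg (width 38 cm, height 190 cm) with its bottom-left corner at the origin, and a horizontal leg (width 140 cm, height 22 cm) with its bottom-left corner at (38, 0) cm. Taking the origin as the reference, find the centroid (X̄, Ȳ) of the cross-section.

vertical leg: A = 38 × 190 = 7220.00, centroid at (19.00, 95.00).
horizontal leg: A = 140 × 22 = 3080.00, centroid at (108.00, 11.00).
ΣA = 10300.00 cm², ΣAX̄ = 469820.00 cm³, ΣAȲ = 719780.00 cm³.
X̄ = 469820.00/10300.00 = 45.61 cm; Ȳ = 719780.00/10300.00 = 69.88 cm.

X̄ = 45.61 cm, Ȳ = 69.88 cm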